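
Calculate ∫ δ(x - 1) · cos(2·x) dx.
\cos{\left(2 \right)}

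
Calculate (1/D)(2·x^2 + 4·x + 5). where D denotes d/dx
\frac{2 x^{3}}{3} + 2 x^{2} + 5 x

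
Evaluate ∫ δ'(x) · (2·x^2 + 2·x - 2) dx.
-2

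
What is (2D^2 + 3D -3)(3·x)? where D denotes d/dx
9 - 9 x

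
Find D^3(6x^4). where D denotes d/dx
144 x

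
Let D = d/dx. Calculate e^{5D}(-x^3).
- x^{3} - 15 x^{2} - 75 x - 125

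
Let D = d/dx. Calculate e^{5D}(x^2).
x^{2} + 10 x + 25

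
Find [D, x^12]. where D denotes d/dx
12 x^{11}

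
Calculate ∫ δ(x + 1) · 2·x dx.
-2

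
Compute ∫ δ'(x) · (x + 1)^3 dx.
-3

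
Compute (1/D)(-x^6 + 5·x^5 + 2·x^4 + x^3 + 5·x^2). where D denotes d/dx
- \frac{x^{7}}{7} + \frac{5 x^{6}}{6} + \frac{2 x^{5}}{5} + \frac{x^{4}}{4} + \frac{5 x^{3}}{3}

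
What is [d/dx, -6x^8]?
- 48 x^{7}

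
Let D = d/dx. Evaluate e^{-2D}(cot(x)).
\cot{\left(x - 2 \right)}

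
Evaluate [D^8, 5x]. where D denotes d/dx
40D^{7}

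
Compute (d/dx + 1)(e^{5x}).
6 e^{5 x}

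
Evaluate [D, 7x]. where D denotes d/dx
7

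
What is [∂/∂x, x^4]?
4 x^{3}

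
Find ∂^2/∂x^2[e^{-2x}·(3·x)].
12 \left(x - 1\right) e^{- 2 x}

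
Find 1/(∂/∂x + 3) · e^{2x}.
\frac{e^{2 x}}{5}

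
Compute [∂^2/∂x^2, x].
2\frac{d}{dx}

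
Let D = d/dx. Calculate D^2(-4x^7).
- 168 x^{5}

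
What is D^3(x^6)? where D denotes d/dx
120 x^{3}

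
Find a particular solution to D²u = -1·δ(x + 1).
-\frac{|x + 1|}{2}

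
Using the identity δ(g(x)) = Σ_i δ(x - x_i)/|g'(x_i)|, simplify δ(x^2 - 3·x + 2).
\frac{\delta(x - 2) + \delta(x - 1)}{1}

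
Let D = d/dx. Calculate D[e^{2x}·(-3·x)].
\left(- 6 x - 3\right) e^{2 x}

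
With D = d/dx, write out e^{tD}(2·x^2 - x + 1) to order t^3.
2 t^{2} + t \left(4 x - 1\right) + 2 x^{2} - x + 1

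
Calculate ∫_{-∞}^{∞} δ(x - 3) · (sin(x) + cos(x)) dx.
\cos{\left(3 \right)} + \sin{\left(3 \right)}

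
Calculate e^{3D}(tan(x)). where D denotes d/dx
\tan{\left(x + 3 \right)}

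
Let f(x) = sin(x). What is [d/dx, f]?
\cos{\left(x \right)}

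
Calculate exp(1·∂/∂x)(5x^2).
5 x^{2} + 10 x + 5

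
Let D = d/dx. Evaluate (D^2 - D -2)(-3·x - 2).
6 x + 7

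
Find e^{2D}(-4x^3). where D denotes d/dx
- 4 x^{3} - 24 x^{2} - 48 x - 32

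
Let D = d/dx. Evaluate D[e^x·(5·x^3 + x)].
\left(5 x^{3} + 15 x^{2} + x + 1\right) e^{x}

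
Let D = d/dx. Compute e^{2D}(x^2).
x^{2} + 4 x + 4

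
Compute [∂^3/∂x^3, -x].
-3\frac{d^{2}}{dx^{2}}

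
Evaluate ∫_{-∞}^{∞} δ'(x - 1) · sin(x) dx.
- \cos{\left(1 \right)}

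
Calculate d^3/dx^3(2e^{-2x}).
- 16 e^{- 2 x}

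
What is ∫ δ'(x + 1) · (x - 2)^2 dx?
6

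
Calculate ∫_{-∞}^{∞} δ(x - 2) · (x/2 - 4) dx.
-3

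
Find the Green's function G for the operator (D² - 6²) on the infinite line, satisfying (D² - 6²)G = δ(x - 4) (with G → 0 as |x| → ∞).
-\frac{e^{-6|x - 4|}}{12}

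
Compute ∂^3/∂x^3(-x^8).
- 336 x^{5}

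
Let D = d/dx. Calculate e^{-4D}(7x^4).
7 x^{4} - 112 x^{3} + 672 x^{2} - 1792 x + 1792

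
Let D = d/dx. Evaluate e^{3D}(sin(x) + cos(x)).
\sqrt{2} \sin{\left(x + \frac{\pi}{4} + 3 \right)}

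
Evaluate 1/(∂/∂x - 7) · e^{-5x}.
- \frac{e^{- 5 x}}{12}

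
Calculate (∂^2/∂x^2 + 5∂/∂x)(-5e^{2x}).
- 70 e^{2 x}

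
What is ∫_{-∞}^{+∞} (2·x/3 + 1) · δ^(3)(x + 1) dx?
0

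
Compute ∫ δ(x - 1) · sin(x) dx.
\sin{\left(1 \right)}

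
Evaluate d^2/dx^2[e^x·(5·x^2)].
5 \left(x^{2} + 4 x + 2\right) e^{x}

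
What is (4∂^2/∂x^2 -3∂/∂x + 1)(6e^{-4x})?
462 e^{- 4 x}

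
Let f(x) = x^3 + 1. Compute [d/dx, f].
3 x^{2}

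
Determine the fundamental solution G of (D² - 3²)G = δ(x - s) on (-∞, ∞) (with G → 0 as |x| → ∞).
-\frac{e^{-3|x-s|}}{6}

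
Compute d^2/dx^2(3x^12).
396 x^{10}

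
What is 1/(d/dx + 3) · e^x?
\frac{e^{x}}{4}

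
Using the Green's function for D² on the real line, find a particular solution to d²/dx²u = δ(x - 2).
\frac{|x - 2|}{2}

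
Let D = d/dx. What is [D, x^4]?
4 x^{3}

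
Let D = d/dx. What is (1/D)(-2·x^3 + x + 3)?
- \frac{x^{4}}{2} + \frac{x^{2}}{2} + 3 x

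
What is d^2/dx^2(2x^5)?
40 x^{3}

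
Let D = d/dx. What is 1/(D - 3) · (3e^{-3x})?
- \frac{e^{- 3 x}}{2}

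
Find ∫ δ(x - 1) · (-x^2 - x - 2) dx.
-4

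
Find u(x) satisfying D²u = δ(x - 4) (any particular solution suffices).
\frac{|x - 4|}{2}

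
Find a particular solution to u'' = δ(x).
\frac{|x|}{2}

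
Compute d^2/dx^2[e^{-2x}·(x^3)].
2 x \left(2 x^{2} - 6 x + 3\right) e^{- 2 x}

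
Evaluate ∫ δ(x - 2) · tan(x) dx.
\tan{\left(2 \right)}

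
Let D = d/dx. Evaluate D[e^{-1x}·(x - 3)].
\left(4 - x\right) e^{- x}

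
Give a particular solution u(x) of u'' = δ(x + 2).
\frac{|x + 2|}{2}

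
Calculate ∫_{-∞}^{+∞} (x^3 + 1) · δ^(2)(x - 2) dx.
12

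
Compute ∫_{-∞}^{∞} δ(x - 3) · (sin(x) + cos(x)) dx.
\cos{\left(3 \right)} + \sin{\left(3 \right)}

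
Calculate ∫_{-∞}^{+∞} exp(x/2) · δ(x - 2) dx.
e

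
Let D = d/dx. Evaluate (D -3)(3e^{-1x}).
- 12 e^{- x}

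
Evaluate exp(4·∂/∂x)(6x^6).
6 x^{6} + 144 x^{5} + 1440 x^{4} + 7680 x^{3} + 23040 x^{2} + 36864 x + 24576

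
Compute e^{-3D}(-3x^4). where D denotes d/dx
- 3 x^{4} + 36 x^{3} - 162 x^{2} + 324 x - 243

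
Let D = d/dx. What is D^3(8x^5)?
480 x^{2}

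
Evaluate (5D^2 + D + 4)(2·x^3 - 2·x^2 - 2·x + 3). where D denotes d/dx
8 x^{3} - 2 x^{2} + 48 x - 10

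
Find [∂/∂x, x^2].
2 x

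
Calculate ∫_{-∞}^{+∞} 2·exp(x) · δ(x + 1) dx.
\frac{2}{e}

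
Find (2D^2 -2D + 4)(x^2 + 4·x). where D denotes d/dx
4 x^{2} + 12 x - 4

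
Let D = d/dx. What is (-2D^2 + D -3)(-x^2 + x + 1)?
3 x^{2} - 5 x + 2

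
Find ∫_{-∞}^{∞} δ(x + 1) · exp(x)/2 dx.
\frac{1}{2 e}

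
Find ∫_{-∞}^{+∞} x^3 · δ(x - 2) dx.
8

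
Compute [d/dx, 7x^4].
28 x^{3}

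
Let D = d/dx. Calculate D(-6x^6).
- 36 x^{5}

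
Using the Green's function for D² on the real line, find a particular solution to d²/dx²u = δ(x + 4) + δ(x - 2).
\frac{|x + 4|}{2} + \frac{|x - 2|}{2}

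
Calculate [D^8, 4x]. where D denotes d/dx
32D^{7}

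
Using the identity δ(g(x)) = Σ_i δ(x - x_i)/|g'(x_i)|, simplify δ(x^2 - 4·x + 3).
\frac{\delta(x - 1) + \delta(x - 3)}{2}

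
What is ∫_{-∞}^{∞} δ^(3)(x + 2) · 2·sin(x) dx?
2 \cos{\left(2 \right)}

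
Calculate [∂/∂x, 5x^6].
30 x^{5}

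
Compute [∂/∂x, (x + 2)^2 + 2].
2 x + 4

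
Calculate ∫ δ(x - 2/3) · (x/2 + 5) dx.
\frac{16}{3}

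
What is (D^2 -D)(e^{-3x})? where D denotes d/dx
12 e^{- 3 x}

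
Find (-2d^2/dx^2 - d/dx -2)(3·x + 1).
- 6 x - 5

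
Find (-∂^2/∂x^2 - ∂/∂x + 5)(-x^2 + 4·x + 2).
- 5 x^{2} + 22 x + 8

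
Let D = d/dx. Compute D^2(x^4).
12 x^{2}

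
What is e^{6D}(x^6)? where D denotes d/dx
x^{6} + 36 x^{5} + 540 x^{4} + 4320 x^{3} + 19440 x^{2} + 46656 x + 46656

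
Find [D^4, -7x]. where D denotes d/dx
-28D^{3}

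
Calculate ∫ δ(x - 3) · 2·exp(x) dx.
2 e^{3}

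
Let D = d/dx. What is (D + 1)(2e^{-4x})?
- 6 e^{- 4 x}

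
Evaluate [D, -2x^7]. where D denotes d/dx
- 14 x^{6}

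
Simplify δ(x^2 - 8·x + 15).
\frac{\delta(x - 3) + \delta(x - 5)}{2}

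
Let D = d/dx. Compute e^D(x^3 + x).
x^{3} + 3 x^{2} + 4 x + 2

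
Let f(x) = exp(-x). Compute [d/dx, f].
- e^{- x}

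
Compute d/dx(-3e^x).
- 3 e^{x}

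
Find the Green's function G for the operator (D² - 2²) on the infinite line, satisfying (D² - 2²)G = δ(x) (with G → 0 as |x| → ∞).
-\frac{e^{-2|x|}}{4}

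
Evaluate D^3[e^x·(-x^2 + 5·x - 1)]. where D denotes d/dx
\left(- x^{2} - x + 8\right) e^{x}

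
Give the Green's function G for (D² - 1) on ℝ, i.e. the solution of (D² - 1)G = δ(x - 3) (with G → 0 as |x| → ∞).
-\frac{e^{-|x - 3|}}{2}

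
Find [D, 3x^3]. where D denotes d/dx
9 x^{2}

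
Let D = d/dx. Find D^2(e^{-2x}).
4 e^{- 2 x}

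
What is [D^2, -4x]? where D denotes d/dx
-8D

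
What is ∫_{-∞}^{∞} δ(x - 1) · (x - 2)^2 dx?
1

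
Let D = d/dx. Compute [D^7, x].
7D^{6}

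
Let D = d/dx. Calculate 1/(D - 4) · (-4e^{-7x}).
\frac{4 e^{- 7 x}}{11}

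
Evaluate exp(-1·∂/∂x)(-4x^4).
- 4 x^{4} + 16 x^{3} - 24 x^{2} + 16 x - 4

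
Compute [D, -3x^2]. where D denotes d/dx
- 6 x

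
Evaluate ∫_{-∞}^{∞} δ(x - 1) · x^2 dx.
1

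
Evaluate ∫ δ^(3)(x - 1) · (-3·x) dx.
0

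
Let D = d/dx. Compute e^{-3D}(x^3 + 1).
x^{3} - 9 x^{2} + 27 x - 26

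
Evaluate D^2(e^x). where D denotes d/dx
e^{x}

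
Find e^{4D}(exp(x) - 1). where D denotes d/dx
e^{x + 4} - 1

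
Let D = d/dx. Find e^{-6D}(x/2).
\frac{x}{2} - 3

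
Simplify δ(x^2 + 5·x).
\frac{\delta(x + 5) + \delta(x)}{5}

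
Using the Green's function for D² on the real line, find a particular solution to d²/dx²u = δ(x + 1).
\frac{|x + 1|}{2}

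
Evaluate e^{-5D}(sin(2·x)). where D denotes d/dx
\sin{\left(2 x - 10 \right)}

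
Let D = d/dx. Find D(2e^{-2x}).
- 4 e^{- 2 x}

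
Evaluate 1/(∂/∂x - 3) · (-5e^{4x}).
- 5 e^{4 x}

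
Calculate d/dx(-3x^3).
- 9 x^{2}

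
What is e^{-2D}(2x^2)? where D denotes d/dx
2 x^{2} - 8 x + 8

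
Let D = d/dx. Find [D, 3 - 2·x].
-2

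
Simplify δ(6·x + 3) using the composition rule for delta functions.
\frac{\delta(x + 1/2)}{6}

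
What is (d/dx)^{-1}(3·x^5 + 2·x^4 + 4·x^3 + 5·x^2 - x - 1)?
\frac{x^{6}}{2} + \frac{2 x^{5}}{5} + x^{4} + \frac{5 x^{3}}{3} - \frac{x^{2}}{2} - x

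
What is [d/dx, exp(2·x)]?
2 e^{2 x}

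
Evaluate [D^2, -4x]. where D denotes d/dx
-8D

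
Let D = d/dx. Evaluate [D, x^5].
5 x^{4}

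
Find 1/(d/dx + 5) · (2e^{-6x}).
- 2 e^{- 6 x}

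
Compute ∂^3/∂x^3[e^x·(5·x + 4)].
\left(5 x + 19\right) e^{x}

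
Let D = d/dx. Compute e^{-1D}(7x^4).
7 x^{4} - 28 x^{3} + 42 x^{2} - 28 x + 7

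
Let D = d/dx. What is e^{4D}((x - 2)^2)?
x^{2} + 4 x + 4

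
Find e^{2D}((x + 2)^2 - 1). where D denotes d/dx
x^{2} + 8 x + 15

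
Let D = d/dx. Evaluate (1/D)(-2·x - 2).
- x^{2} - 2 x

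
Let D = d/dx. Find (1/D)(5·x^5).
\frac{5 x^{6}}{6}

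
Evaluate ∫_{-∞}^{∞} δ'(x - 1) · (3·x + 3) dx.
-3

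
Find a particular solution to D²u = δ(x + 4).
\frac{|x + 4|}{2}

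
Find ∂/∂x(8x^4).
32 x^{3}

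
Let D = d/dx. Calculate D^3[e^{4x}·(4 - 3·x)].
\left(112 - 192 x\right) e^{4 x}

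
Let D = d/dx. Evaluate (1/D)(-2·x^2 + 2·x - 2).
- \frac{2 x^{3}}{3} + x^{2} - 2 x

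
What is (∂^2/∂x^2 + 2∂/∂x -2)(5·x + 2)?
6 - 10 x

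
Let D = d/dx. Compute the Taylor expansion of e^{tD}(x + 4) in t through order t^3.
t + x + 4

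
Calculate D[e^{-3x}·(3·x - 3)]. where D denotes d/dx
3 \left(4 - 3 x\right) e^{- 3 x}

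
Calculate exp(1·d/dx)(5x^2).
5 x^{2} + 10 x + 5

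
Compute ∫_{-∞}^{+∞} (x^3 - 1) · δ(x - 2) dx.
7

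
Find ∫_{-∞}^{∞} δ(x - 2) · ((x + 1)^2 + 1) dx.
10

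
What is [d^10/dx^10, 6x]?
60\frac{d^{9}}{dx^{9}}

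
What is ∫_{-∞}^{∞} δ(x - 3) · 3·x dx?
9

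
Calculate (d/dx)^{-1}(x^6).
\frac{x^{7}}{7}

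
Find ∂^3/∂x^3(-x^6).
- 120 x^{3}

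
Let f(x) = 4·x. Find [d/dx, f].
4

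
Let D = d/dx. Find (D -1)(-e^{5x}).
- 4 e^{5 x}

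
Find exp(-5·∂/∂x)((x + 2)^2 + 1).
x^{2} - 6 x + 10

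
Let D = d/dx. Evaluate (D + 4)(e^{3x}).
7 e^{3 x}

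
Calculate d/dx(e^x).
e^{x}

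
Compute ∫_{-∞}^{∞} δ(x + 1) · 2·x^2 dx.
2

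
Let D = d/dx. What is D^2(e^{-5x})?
25 e^{- 5 x}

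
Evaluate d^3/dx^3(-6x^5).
- 360 x^{2}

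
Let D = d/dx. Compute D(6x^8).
48 x^{7}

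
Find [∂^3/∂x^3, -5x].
-15\frac{d^{2}}{dx^{2}}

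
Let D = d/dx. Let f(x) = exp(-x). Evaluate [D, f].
- e^{- x}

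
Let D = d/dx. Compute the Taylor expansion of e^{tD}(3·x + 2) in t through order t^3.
3 t + 3 x + 2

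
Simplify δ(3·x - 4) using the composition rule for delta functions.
\frac{\delta(x - 4/3)}{3}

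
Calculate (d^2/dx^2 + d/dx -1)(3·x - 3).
6 - 3 x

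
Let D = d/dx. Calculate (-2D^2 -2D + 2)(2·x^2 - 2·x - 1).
4 x^{2} - 12 x - 6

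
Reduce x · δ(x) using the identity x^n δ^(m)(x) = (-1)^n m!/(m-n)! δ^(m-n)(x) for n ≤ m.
0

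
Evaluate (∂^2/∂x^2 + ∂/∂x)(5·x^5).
25 x^{3} \left(x + 4\right)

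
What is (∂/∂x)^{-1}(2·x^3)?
\frac{x^{4}}{2}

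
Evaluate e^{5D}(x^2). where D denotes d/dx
x^{2} + 10 x + 25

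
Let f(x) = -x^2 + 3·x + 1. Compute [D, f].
3 - 2 x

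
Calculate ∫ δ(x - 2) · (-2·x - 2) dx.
-6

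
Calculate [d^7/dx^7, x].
7\frac{d^{6}}{dx^{6}}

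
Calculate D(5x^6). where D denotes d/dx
30 x^{5}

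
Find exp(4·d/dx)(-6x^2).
- 6 x^{2} - 48 x - 96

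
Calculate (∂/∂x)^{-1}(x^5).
\frac{x^{6}}{6}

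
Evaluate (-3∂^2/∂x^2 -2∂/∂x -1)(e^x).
- 6 e^{x}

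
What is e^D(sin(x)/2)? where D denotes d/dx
\frac{\sin{\left(x + 1 \right)}}{2}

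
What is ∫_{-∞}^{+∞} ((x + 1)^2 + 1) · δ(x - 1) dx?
5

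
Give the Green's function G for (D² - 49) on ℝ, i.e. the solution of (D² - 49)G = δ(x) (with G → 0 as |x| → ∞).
-\frac{e^{-7|x|}}{14}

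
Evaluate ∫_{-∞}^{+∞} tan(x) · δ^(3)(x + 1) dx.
- 6 \tan^{4}{\left(1 \right)} - 8 \tan^{2}{\left(1 \right)} - 2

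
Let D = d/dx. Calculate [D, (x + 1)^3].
3 \left(x + 1\right)^{2}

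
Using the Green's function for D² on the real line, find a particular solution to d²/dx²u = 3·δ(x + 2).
\frac{3|x + 2|}{2}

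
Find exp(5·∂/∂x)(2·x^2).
2 x^{2} + 20 x + 50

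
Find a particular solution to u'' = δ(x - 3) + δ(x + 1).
\frac{|x - 3|}{2} + \frac{|x + 1|}{2}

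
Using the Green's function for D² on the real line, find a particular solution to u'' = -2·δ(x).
-|x|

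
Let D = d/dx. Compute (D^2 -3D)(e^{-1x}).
4 e^{- x}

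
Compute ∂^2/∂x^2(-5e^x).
- 5 e^{x}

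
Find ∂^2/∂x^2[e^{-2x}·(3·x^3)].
6 x \left(2 x^{2} - 6 x + 3\right) e^{- 2 x}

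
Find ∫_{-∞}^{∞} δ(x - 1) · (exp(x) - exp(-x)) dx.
2 \sinh{\left(1 \right)}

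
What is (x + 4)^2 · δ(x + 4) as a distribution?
0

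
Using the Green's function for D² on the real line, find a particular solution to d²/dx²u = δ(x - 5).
\frac{|x - 5|}{2}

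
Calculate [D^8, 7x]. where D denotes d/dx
56D^{7}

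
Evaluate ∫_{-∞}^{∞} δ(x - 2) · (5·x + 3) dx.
13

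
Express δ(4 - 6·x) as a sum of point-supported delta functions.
\frac{\delta(x - 2/3)}{6}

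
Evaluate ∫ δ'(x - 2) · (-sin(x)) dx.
\cos{\left(2 \right)}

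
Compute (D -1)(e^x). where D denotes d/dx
0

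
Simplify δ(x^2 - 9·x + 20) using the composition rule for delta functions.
\frac{\delta(x - 5) + \delta(x - 4)}{1}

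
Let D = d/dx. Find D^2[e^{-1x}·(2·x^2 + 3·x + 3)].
\left(2 x^{2} - 5 x + 1\right) e^{- x}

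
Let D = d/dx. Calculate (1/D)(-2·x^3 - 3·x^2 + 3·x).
- \frac{x^{4}}{2} - x^{3} + \frac{3 x^{2}}{2}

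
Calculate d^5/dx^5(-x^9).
- 15120 x^{4}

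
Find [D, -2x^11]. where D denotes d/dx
- 22 x^{10}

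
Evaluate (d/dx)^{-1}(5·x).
\frac{5 x^{2}}{2}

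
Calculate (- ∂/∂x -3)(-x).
3 x + 1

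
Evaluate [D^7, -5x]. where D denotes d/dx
-35D^{6}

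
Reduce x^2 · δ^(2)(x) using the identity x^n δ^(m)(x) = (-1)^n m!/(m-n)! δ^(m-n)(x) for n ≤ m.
2\delta(x)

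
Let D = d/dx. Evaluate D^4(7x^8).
11760 x^{4}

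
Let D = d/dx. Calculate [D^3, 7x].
21D^{2}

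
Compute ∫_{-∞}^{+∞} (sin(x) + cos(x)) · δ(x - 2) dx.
\cos{\left(2 \right)} + \sin{\left(2 \right)}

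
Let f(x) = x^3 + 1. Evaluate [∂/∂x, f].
3 x^{2}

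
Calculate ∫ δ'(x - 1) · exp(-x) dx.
e^{-1}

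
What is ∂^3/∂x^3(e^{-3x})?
- 27 e^{- 3 x}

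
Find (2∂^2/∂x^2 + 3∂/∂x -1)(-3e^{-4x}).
- 57 e^{- 4 x}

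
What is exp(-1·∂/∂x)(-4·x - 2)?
2 - 4 x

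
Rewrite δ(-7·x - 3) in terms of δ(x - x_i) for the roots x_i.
\frac{\delta(x + 3/7)}{7}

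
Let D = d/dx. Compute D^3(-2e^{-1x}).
2 e^{- x}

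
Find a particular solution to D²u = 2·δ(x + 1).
|x + 1|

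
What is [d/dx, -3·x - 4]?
-3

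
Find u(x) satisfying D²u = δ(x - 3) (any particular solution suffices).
\frac{|x - 3|}{2}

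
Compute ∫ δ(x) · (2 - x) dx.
2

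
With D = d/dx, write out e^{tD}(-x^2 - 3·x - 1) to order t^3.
- t^{2} - t \left(2 x + 3\right) - x^{2} - 3 x - 1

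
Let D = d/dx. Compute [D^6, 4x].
24D^{5}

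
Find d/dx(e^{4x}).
4 e^{4 x}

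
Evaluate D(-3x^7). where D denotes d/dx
- 21 x^{6}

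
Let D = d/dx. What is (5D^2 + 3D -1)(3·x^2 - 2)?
- 3 x^{2} + 18 x + 32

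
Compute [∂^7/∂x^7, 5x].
35\frac{d^{6}}{dx^{6}}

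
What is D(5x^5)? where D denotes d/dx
25 x^{4}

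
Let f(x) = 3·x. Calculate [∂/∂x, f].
3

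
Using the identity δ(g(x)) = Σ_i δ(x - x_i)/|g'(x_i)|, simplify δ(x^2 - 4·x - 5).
\frac{\delta(x + 1) + \delta(x - 5)}{6}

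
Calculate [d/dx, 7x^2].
14 x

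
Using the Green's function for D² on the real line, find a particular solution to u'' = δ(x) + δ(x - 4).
\frac{|x|}{2} + \frac{|x - 4|}{2}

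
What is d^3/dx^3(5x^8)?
1680 x^{5}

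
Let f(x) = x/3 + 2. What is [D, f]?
\frac{1}{3}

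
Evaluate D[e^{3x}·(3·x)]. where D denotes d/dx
\left(9 x + 3\right) e^{3 x}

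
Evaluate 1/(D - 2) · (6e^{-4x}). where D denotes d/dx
- e^{- 4 x}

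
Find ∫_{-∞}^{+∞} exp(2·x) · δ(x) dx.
1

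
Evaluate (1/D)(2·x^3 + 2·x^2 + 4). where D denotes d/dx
\frac{x^{4}}{2} + \frac{2 x^{3}}{3} + 4 x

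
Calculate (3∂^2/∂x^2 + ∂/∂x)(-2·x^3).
6 x \left(- x - 6\right)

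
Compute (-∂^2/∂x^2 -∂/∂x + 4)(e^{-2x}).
2 e^{- 2 x}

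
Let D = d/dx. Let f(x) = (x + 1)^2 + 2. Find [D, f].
2 x + 2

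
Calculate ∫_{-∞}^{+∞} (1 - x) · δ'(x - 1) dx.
1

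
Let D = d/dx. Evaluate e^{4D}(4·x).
4 x + 16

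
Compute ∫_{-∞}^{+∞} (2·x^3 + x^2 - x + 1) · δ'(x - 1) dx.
-7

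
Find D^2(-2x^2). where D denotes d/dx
-4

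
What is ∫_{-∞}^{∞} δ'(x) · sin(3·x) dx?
-3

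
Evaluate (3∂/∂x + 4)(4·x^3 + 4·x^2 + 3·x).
16 x^{3} + 52 x^{2} + 36 x + 9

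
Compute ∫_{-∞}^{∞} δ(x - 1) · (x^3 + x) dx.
2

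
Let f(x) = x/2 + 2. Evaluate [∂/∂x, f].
\frac{1}{2}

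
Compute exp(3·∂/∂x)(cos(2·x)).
\cos{\left(2 x + 6 \right)}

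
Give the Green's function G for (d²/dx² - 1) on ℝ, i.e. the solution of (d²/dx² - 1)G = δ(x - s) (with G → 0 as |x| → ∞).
-\frac{e^{-|x-s|}}{2}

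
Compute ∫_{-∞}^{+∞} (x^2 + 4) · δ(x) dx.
4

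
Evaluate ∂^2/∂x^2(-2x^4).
- 24 x^{2}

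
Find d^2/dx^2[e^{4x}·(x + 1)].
\left(16 x + 24\right) e^{4 x}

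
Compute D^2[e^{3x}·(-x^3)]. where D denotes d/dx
- 3 x \left(3 x^{2} + 6 x + 2\right) e^{3 x}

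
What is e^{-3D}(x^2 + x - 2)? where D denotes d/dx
x^{2} - 5 x + 4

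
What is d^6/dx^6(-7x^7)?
- 35280 x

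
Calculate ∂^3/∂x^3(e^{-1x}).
- e^{- x}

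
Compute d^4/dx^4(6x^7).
5040 x^{3}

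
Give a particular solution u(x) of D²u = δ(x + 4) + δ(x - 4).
\frac{|x + 4|}{2} + \frac{|x - 4|}{2}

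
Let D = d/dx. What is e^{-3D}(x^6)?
x^{6} - 18 x^{5} + 135 x^{4} - 540 x^{3} + 1215 x^{2} - 1458 x + 729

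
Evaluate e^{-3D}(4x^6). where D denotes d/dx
4 x^{6} - 72 x^{5} + 540 x^{4} - 2160 x^{3} + 4860 x^{2} - 5832 x + 2916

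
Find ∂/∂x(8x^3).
24 x^{2}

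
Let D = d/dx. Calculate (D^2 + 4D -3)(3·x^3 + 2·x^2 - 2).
- 9 x^{3} + 30 x^{2} + 34 x + 10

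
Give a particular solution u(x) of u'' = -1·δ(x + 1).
-\frac{|x + 1|}{2}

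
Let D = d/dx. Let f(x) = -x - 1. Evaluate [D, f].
-1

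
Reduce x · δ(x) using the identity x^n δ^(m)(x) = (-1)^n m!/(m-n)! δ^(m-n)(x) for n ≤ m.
0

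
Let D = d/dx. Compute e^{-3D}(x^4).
x^{4} - 12 x^{3} + 54 x^{2} - 108 x + 81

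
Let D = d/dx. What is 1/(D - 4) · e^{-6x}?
- \frac{e^{- 6 x}}{10}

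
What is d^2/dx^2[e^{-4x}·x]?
8 \left(2 x - 1\right) e^{- 4 x}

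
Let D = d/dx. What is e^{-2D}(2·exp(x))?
2 e^{x - 2}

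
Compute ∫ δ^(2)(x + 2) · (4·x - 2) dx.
0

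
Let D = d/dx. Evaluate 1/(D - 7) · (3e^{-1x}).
- \frac{3 e^{- x}}{8}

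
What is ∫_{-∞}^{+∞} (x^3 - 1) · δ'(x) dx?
0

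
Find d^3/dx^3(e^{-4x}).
- 64 e^{- 4 x}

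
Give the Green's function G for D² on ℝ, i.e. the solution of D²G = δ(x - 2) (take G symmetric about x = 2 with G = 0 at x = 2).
\frac{|x - 2|}{2}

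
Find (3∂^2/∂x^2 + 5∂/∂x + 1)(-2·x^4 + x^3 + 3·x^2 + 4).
- 2 x^{4} - 39 x^{3} - 54 x^{2} + 48 x + 22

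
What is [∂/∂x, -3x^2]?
- 6 x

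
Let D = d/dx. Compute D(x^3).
3 x^{2}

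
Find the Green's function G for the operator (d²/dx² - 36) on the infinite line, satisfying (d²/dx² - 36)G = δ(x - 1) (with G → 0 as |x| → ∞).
-\frac{e^{-6|x - 1|}}{12}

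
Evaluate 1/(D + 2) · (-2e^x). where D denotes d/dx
- \frac{2 e^{x}}{3}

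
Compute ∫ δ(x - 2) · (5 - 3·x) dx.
-1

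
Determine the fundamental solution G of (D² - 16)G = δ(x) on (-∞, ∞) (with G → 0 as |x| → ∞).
-\frac{e^{-4|x|}}{8}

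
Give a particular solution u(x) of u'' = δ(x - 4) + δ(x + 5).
\frac{|x - 4|}{2} + \frac{|x + 5|}{2}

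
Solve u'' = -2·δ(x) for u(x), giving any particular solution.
-|x|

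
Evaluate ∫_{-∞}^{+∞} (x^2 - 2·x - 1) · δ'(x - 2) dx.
-2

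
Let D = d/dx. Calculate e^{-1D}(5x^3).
5 x^{3} - 15 x^{2} + 15 x - 5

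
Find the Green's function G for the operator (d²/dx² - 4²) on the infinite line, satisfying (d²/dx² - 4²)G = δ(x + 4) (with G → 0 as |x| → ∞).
-\frac{e^{-4|x + 4|}}{8}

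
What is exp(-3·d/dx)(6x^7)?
6 x^{7} - 126 x^{6} + 1134 x^{5} - 5670 x^{4} + 17010 x^{3} - 30618 x^{2} + 30618 x - 13122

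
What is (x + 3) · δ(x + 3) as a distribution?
0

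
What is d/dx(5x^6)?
30 x^{5}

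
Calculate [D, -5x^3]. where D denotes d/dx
- 15 x^{2}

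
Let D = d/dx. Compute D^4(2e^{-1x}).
2 e^{- x}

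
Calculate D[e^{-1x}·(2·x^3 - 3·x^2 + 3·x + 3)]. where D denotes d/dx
x \left(- 2 x^{2} + 9 x - 9\right) e^{- x}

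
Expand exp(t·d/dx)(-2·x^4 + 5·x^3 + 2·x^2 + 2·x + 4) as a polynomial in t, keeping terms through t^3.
t^{3} \left(5 - 8 x\right) + t^{2} \left(- 12 x^{2} + 15 x + 2\right) + t \left(- 8 x^{3} + 15 x^{2} + 4 x + 2\right) - 2 x^{4} + 5 x^{3} + 2 x^{2} + 2 x + 4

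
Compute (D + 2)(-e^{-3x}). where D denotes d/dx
e^{- 3 x}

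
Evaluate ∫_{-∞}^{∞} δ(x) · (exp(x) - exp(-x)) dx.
0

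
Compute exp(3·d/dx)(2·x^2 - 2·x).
2 x^{2} + 10 x + 12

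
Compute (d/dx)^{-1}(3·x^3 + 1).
\frac{3 x^{4}}{4} + x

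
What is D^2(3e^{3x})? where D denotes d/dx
27 e^{3 x}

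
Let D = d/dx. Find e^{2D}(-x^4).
- x^{4} - 8 x^{3} - 24 x^{2} - 32 x - 16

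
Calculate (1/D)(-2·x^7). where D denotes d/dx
- \frac{x^{8}}{4}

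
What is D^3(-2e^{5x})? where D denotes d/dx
- 250 e^{5 x}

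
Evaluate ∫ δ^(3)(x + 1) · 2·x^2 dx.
0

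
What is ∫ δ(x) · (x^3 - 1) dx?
-1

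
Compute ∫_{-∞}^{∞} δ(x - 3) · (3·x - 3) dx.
6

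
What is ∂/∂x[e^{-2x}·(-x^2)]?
2 x \left(x - 1\right) e^{- 2 x}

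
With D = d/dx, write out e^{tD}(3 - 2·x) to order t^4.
- 2 t - 2 x + 3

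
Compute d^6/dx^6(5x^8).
100800 x^{2}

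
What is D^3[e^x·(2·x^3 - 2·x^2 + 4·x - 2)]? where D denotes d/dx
2 \left(x^{3} + 8 x^{2} + 14 x + 5\right) e^{x}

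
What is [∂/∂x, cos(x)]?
- \sin{\left(x \right)}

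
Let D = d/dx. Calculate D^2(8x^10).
720 x^{8}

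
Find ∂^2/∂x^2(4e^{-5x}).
100 e^{- 5 x}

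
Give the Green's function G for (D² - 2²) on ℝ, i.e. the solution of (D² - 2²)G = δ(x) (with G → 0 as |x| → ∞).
-\frac{e^{-2|x|}}{4}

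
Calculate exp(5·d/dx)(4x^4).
4 x^{4} + 80 x^{3} + 600 x^{2} + 2000 x + 2500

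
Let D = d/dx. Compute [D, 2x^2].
4 x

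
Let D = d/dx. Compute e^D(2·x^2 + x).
2 x^{2} + 5 x + 3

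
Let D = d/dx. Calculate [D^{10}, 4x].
40D^{9}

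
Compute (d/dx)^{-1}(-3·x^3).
- \frac{3 x^{4}}{4}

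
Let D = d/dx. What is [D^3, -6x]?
-18D^{2}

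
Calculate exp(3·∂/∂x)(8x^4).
8 x^{4} + 96 x^{3} + 432 x^{2} + 864 x + 648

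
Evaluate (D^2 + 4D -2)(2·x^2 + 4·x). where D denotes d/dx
- 4 x^{2} + 8 x + 20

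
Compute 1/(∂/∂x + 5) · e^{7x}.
\frac{e^{7 x}}{12}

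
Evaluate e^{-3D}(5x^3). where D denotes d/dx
5 x^{3} - 45 x^{2} + 135 x - 135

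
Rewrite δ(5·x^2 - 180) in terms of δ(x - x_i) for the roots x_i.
\frac{\delta(x - 6) + \delta(x + 6)}{60}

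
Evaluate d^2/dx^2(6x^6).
180 x^{4}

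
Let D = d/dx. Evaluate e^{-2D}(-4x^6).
- 4 x^{6} + 48 x^{5} - 240 x^{4} + 640 x^{3} - 960 x^{2} + 768 x - 256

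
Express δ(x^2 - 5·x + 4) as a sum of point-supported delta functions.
\frac{\delta(x - 4) + \delta(x - 1)}{3}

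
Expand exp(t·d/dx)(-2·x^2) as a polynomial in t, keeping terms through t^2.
- 2 t^{2} - 4 t x - 2 x^{2}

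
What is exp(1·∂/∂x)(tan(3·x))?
\tan{\left(3 x + 3 \right)}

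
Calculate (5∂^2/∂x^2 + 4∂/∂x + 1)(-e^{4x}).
- 97 e^{4 x}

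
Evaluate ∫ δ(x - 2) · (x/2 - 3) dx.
-2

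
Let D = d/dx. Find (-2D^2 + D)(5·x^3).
15 x \left(x - 4\right)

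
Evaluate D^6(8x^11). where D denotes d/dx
2661120 x^{5}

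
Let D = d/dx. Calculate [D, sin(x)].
\cos{\left(x \right)}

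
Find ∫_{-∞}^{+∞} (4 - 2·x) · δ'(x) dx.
2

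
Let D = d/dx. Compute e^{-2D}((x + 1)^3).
x^{3} - 3 x^{2} + 3 x - 1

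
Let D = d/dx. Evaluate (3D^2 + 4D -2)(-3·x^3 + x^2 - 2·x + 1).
6 x^{3} - 38 x^{2} - 42 x - 4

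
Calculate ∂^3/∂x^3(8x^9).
4032 x^{6}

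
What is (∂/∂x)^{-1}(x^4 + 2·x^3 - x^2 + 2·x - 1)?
\frac{x^{5}}{5} + \frac{x^{4}}{2} - \frac{x^{3}}{3} + x^{2} - x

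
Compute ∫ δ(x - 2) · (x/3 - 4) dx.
- \frac{10}{3}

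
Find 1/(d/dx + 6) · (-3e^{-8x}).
\frac{3 e^{- 8 x}}{2}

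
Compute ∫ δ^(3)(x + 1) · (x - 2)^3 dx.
-6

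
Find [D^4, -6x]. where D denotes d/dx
-24D^{3}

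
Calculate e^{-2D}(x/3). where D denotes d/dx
\frac{x}{3} - \frac{2}{3}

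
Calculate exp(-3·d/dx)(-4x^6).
- 4 x^{6} + 72 x^{5} - 540 x^{4} + 2160 x^{3} - 4860 x^{2} + 5832 x - 2916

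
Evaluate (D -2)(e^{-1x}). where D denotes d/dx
- 3 e^{- x}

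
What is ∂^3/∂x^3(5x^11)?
4950 x^{8}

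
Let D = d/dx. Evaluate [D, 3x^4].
12 x^{3}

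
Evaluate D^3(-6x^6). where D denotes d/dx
- 720 x^{3}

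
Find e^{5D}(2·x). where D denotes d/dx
2 x + 10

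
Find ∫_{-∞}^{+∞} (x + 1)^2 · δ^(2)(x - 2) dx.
2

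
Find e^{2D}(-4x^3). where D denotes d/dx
- 4 x^{3} - 24 x^{2} - 48 x - 32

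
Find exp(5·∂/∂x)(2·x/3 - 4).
\frac{2 x}{3} - \frac{2}{3}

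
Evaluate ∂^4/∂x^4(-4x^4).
-96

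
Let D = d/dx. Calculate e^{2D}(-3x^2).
- 3 x^{2} - 12 x - 12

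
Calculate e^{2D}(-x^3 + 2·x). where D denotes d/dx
- x^{3} - 6 x^{2} - 10 x - 4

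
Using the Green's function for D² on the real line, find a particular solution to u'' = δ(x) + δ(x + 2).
\frac{|x|}{2} + \frac{|x + 2|}{2}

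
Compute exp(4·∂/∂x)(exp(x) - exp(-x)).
2 \sinh{\left(x + 4 \right)}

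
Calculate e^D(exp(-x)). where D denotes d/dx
e^{- x - 1}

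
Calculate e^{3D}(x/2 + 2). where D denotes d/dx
\frac{x}{2} + \frac{7}{2}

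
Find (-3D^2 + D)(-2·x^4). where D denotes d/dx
8 x^{2} \left(9 - x\right)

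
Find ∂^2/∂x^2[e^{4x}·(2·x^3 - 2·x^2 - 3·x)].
\left(32 x^{3} + 16 x^{2} - 68 x - 28\right) e^{4 x}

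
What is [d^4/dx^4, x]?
4\frac{d^{3}}{dx^{3}}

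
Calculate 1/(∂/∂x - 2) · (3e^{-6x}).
- \frac{3 e^{- 6 x}}{8}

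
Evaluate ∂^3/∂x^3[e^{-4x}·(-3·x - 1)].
16 \left(12 x - 5\right) e^{- 4 x}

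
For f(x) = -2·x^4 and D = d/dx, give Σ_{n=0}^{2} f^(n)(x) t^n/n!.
2 x^{2} \left(- 6 t^{2} - 4 t x - x^{2}\right)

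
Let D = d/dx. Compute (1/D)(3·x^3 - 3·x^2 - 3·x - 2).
\frac{3 x^{4}}{4} - x^{3} - \frac{3 x^{2}}{2} - 2 x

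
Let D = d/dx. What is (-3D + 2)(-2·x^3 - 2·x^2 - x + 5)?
- 4 x^{3} + 14 x^{2} + 10 x + 13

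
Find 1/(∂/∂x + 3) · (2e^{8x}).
\frac{2 e^{8 x}}{11}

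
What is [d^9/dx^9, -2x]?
-18\frac{d^{8}}{dx^{8}}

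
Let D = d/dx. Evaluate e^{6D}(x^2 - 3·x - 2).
x^{2} + 9 x + 16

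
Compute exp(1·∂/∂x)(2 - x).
1 - x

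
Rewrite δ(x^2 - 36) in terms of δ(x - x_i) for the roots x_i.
\frac{\delta(x - 6) + \delta(x + 6)}{12}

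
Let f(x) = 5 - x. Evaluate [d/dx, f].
-1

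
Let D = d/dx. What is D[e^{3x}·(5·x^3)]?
15 x^{2} \left(x + 1\right) e^{3 x}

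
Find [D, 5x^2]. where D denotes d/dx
10 x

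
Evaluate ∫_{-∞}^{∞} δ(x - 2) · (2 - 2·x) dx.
-2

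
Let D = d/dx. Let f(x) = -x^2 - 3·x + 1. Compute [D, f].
- 2 x - 3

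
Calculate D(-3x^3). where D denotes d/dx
- 9 x^{2}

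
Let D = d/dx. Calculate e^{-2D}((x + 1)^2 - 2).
x^{2} - 2 x - 1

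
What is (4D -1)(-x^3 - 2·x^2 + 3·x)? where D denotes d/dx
x^{3} - 10 x^{2} - 19 x + 12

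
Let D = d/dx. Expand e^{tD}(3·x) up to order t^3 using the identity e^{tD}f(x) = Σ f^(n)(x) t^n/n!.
3 t + 3 x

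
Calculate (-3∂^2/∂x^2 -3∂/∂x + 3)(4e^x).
- 12 e^{x}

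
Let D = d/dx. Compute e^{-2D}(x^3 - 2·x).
x^{3} - 6 x^{2} + 10 x - 4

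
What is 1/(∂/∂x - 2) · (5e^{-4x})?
- \frac{5 e^{- 4 x}}{6}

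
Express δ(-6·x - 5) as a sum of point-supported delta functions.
\frac{\delta(x + 5/6)}{6}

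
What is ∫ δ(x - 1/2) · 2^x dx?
\sqrt{2}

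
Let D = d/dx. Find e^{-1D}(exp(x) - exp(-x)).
- e^{1 - x} + e^{x - 1}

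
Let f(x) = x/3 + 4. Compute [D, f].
\frac{1}{3}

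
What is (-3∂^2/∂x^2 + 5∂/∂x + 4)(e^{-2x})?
- 18 e^{- 2 x}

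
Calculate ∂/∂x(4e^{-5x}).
- 20 e^{- 5 x}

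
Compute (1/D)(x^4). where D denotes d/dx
\frac{x^{5}}{5}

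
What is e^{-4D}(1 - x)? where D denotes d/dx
5 - x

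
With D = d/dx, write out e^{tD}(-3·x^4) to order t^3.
3 x \left(- 4 t^{3} - 6 t^{2} x - 4 t x^{2} - x^{3}\right)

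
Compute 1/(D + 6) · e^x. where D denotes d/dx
\frac{e^{x}}{7}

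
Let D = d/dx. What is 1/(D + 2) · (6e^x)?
2 e^{x}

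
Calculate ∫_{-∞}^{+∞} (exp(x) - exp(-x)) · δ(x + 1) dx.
- 2 \sinh{\left(1 \right)}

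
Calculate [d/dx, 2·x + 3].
2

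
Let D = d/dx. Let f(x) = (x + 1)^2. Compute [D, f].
2 x + 2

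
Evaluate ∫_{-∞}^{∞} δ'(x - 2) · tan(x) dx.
- \frac{1}{\cos^{2}{\left(2 \right)}}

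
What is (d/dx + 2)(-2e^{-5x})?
6 e^{- 5 x}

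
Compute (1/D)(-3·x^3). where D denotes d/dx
- \frac{3 x^{4}}{4}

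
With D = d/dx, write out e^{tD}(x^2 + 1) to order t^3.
t^{2} + 2 t x + x^{2} + 1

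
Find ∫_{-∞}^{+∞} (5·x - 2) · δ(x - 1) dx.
3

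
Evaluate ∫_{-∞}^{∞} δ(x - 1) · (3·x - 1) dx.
2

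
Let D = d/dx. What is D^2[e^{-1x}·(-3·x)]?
3 \left(2 - x\right) e^{- x}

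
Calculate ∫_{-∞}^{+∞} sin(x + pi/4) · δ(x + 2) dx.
\cos{\left(\frac{\pi}{4} + 2 \right)}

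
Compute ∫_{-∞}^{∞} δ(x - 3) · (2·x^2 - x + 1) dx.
16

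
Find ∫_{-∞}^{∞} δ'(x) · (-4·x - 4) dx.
4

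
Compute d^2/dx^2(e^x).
e^{x}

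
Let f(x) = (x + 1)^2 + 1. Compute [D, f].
2 x + 2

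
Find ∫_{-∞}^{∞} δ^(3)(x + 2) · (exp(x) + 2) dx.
- \frac{1}{e^{2}}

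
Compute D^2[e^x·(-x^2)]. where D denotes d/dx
\left(- x^{2} - 4 x - 2\right) e^{x}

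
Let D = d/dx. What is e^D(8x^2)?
8 x^{2} + 16 x + 8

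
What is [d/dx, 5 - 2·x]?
-2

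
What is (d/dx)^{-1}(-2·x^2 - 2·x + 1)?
- \frac{2 x^{3}}{3} - x^{2} + x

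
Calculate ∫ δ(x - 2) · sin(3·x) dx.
\sin{\left(6 \right)}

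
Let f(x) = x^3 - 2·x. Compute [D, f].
3 x^{2} - 2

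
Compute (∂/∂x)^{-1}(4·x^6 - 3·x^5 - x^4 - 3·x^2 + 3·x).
\frac{4 x^{7}}{7} - \frac{x^{6}}{2} - \frac{x^{5}}{5} - x^{3} + \frac{3 x^{2}}{2}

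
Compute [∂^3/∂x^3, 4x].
12\frac{d^{2}}{dx^{2}}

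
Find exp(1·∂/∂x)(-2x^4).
- 2 x^{4} - 8 x^{3} - 12 x^{2} - 8 x - 2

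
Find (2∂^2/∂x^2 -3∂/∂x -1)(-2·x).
2 x + 6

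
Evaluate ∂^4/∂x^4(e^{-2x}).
16 e^{- 2 x}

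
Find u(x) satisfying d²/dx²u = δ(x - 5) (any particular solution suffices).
\frac{|x - 5|}{2}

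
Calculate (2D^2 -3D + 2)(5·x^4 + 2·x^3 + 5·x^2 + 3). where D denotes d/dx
10 x^{4} - 56 x^{3} + 112 x^{2} - 6 x + 26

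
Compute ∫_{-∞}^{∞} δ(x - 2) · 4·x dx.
8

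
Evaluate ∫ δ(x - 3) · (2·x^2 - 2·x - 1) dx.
11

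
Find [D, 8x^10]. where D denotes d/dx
80 x^{9}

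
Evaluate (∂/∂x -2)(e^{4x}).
2 e^{4 x}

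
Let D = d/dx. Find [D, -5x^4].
- 20 x^{3}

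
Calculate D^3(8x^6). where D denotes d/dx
960 x^{3}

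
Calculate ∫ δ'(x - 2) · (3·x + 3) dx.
-3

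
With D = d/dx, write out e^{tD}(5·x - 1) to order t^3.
5 t + 5 x - 1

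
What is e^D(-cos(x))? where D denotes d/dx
- \cos{\left(x + 1 \right)}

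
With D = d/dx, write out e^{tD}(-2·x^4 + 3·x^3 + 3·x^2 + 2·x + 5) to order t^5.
- 2 t^{4} + t^{3} \left(3 - 8 x\right) + t^{2} \left(- 12 x^{2} + 9 x + 3\right) + t \left(- 8 x^{3} + 9 x^{2} + 6 x + 2\right) - 2 x^{4} + 3 x^{3} + 3 x^{2} + 2 x + 5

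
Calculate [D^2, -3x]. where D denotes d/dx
-6D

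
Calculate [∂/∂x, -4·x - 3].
-4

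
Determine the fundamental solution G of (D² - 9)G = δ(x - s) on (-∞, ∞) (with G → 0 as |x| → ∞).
-\frac{e^{-3|x-s|}}{6}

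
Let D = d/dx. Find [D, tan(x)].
\frac{1}{\cos^{2}{\left(x \right)}}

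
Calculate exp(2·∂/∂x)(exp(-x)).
e^{- x - 2}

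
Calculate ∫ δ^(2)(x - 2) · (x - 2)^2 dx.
2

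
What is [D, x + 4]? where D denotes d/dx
1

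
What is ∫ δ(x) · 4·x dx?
0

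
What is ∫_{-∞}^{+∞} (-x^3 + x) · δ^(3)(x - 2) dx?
6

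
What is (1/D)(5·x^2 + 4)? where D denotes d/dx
\frac{5 x^{3}}{3} + 4 x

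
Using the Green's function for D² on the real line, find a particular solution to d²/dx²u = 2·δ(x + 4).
|x + 4|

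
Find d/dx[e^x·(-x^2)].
x \left(- x - 2\right) e^{x}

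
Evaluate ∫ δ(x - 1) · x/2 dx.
\frac{1}{2}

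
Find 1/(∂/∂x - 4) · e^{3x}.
- e^{3 x}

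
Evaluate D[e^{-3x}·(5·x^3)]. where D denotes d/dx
15 x^{2} \left(1 - x\right) e^{- 3 x}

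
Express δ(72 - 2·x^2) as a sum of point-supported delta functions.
\frac{\delta(x - 6) + \delta(x + 6)}{24}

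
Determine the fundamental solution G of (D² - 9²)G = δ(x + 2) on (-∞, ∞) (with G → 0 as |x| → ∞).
-\frac{e^{-9|x + 2|}}{18}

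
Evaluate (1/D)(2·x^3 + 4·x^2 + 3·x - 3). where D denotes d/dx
\frac{x^{4}}{2} + \frac{4 x^{3}}{3} + \frac{3 x^{2}}{2} - 3 x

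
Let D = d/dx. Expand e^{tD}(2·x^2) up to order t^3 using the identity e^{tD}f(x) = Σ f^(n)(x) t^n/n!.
2 t^{2} + 4 t x + 2 x^{2}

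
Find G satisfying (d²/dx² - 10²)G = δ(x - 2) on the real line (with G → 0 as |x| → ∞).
-\frac{e^{-10|x - 2|}}{20}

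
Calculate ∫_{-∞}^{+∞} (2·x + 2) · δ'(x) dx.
-2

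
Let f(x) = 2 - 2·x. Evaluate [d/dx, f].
-2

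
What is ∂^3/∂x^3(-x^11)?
- 990 x^{8}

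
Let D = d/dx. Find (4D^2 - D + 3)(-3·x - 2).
- 9 x - 3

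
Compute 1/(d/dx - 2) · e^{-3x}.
- \frac{e^{- 3 x}}{5}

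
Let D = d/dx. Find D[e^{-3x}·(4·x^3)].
12 x^{2} \left(1 - x\right) e^{- 3 x}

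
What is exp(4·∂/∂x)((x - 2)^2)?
x^{2} + 4 x + 4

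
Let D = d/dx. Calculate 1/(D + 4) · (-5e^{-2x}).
- \frac{5 e^{- 2 x}}{2}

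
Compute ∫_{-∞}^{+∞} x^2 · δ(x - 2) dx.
4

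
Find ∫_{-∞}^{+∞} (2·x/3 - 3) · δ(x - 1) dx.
- \frac{7}{3}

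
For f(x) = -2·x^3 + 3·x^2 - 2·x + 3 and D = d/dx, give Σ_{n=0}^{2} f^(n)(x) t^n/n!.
t^{2} \left(3 - 6 x\right) - 2 t \left(3 x^{2} - 3 x + 1\right) - 2 x^{3} + 3 x^{2} - 2 x + 3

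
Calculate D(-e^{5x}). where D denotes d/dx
- 5 e^{5 x}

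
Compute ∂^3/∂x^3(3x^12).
3960 x^{9}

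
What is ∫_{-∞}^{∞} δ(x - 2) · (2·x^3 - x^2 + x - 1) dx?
13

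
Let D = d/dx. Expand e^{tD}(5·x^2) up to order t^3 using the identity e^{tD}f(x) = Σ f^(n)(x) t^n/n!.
5 t^{2} + 10 t x + 5 x^{2}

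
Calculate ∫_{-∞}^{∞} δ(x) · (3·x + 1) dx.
1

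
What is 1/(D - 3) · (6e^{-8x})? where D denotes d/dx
- \frac{6 e^{- 8 x}}{11}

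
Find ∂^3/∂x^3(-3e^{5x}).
- 375 e^{5 x}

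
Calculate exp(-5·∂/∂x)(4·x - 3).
4 x - 23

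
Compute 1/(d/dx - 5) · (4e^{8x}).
\frac{4 e^{8 x}}{3}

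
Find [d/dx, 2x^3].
6 x^{2}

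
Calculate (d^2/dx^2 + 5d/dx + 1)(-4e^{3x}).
- 100 e^{3 x}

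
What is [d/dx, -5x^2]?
- 10 x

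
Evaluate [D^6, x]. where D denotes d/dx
6D^{5}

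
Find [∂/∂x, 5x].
5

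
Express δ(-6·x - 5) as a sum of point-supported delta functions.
\frac{\delta(x + 5/6)}{6}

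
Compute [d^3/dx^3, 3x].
9\frac{d^{2}}{dx^{2}}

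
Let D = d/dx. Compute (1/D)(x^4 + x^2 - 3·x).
\frac{x^{5}}{5} + \frac{x^{3}}{3} - \frac{3 x^{2}}{2}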